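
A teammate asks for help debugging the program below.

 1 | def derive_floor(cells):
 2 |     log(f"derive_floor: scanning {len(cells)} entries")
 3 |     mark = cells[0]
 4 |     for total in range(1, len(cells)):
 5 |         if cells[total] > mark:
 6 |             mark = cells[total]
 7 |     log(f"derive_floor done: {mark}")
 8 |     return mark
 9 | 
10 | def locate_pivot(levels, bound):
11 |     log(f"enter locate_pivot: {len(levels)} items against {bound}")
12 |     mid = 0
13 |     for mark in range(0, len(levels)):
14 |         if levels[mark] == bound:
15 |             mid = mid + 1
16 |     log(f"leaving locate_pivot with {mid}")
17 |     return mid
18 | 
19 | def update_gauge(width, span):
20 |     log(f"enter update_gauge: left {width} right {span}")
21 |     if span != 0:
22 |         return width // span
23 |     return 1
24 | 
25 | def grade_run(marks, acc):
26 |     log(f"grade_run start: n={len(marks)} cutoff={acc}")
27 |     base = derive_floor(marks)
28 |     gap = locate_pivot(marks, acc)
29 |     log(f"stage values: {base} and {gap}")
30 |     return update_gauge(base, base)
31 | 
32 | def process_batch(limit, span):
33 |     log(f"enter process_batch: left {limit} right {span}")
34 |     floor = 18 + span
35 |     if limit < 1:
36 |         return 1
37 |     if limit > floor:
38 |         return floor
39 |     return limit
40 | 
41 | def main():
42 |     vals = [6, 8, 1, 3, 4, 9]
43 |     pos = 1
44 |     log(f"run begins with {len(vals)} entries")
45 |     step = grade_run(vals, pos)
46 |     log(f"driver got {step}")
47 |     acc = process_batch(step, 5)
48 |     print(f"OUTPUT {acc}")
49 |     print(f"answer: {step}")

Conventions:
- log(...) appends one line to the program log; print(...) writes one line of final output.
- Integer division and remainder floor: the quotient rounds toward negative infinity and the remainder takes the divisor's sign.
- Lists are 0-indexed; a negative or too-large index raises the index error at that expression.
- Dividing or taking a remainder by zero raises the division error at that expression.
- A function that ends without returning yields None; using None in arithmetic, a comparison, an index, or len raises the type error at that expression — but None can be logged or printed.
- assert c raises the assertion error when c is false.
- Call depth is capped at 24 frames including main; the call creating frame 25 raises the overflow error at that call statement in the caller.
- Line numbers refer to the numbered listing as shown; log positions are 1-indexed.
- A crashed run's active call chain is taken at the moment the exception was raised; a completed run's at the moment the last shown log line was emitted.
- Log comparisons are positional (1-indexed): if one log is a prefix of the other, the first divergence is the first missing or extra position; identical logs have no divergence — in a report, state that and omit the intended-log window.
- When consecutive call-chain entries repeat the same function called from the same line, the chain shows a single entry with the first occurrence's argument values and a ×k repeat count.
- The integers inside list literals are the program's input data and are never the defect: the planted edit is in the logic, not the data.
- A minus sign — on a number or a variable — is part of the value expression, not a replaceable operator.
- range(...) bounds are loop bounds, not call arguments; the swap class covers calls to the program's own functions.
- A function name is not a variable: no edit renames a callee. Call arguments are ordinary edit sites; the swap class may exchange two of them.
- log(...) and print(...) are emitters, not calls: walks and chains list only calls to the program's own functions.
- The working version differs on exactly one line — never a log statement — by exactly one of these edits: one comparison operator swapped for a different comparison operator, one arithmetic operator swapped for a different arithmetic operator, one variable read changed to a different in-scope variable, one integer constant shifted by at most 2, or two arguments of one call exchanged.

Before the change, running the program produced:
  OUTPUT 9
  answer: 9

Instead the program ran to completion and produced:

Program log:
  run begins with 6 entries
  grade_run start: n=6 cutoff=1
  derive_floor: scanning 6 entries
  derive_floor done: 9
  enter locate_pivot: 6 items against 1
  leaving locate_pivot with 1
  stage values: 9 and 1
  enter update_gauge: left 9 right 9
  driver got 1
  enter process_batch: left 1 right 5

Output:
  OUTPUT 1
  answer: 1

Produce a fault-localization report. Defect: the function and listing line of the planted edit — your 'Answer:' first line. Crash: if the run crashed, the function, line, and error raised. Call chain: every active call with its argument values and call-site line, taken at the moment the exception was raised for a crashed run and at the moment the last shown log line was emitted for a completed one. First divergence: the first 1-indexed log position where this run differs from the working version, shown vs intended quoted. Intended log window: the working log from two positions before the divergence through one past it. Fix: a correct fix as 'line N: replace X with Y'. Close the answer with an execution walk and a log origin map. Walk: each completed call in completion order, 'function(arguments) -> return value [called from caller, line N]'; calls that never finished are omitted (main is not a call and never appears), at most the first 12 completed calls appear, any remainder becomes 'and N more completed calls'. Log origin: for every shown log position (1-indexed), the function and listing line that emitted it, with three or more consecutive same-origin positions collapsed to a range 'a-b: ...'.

Answer: the defect is in grade_run at line 30.
Key observation: At log position 8 the runs split — shown 'enter update_gauge: left 9 right 9', but the working version logs 'enter update_gauge: left 9 right 1'.
Call chain: main -> process_batch(1, 5) (called at line 47).
First divergence: position 8 — the shown line 'enter update_gauge: left 9 right 9' should read 'enter update_gauge: left 9 right 1'.
Intended log window:
  6: leaving locate_pivot with 1
  7: stage values: 9 and 1
  8: enter update_gauge: left 9 right 1
  9: driver got 9
Execution walk:
  derive_floor([6, 8, 1, 3, 4, 9]) -> 9  [called from grade_run, line 27]
  locate_pivot([6, 8, 1, 3, 4, 9], 1) -> 1  [called from grade_run, line 28]
  update_gauge(9, 9) -> 1  [called from grade_run, line 30]
  grade_run([6, 8, 1, 3, 4, 9], 1) -> 1  [called from main, line 45]
  process_batch(1, 5) -> 1  [called from main, line 47]
Log origin:
  1 — main, line 44
  2 — grade_run, line 26
  3 — derive_floor, line 2
  4 — derive_floor, line 7
  5 — locate_pivot, line 11
  6 — locate_pivot, line 16
  7 — grade_run, line 29
  8 — update_gauge, line 20
  9 — main, line 46
  10 — process_batch, line 33
A correct fix: line 30: replace `update_gauge(base, base)` with `update_gauge(base, gap)`.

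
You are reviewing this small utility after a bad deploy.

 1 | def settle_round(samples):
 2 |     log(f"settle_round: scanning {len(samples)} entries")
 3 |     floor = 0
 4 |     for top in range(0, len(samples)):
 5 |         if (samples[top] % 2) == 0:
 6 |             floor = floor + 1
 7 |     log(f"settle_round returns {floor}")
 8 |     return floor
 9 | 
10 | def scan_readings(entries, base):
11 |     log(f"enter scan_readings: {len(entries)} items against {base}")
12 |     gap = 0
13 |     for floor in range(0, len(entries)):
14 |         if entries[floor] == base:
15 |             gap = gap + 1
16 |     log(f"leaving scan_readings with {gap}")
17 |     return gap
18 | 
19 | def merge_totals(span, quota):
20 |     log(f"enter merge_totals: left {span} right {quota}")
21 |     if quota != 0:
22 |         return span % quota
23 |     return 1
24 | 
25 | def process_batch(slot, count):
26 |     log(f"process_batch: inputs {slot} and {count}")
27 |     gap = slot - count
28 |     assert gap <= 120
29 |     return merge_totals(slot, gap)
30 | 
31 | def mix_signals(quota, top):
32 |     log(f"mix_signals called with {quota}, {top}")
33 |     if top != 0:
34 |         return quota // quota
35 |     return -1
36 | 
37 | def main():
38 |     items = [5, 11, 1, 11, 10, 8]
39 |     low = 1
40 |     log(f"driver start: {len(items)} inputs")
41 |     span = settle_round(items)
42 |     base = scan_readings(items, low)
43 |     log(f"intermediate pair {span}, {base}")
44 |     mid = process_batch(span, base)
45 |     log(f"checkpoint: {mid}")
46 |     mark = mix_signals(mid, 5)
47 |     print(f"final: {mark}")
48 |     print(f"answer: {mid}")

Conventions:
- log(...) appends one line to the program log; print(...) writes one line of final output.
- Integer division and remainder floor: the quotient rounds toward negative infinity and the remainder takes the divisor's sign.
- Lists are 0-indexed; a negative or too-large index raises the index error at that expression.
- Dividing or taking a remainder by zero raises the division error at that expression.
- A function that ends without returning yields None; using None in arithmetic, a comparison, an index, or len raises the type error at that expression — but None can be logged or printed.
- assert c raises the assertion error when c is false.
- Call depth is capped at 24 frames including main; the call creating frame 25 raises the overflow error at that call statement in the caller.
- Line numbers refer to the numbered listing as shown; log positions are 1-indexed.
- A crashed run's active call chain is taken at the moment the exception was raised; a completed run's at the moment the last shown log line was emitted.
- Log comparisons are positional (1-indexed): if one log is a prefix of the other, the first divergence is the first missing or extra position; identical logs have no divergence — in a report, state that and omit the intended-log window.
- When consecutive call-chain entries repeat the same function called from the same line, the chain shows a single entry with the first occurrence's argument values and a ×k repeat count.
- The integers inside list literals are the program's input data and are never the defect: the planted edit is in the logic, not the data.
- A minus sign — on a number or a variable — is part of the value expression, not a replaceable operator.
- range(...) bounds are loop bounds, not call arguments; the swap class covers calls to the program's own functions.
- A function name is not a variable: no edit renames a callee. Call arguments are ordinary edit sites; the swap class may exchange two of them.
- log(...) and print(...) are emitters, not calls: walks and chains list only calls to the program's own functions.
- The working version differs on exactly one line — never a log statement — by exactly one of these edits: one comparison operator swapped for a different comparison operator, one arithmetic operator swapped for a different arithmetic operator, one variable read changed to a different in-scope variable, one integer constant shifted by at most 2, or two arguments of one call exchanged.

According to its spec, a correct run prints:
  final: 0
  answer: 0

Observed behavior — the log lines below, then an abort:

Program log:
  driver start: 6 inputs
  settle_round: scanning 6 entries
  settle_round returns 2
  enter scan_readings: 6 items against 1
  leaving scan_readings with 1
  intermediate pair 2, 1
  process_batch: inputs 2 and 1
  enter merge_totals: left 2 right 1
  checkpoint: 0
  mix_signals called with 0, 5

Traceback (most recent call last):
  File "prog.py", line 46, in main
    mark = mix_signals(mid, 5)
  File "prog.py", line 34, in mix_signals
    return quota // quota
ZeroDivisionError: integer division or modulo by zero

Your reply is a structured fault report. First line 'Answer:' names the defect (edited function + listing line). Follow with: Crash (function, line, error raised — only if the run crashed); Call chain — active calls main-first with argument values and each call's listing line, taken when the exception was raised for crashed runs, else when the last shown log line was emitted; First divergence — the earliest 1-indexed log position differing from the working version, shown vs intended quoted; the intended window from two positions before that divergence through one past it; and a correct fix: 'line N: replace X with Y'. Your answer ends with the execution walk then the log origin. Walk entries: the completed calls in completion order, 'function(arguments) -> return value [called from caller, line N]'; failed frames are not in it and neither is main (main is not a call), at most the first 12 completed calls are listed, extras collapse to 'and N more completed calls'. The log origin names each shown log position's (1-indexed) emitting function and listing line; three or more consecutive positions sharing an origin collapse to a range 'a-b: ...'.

Answer: the defect is in mix_signals at line 34.
Core observation: The log gives no warning — it matches the intended run right up to the abort.
Crash: mix_signals, line 34, ZeroDivisionError.
Call chain: main -> mix_signals(0, 5) (called at line 46).
First divergence: none; the two logs match at every position.
Execution walk:
  settle_round([5, 11, 1, 11, 10, 8]) -> 2  [called from main, line 41]
  scan_readings([5, 11, 1, 11, 10, 8], 1) -> 1  [called from main, line 42]
  merge_totals(2, 1) -> 0  [called from process_batch, line 29]
  process_batch(2, 1) -> 0  [called from main, line 44]
Log line origins:
  1: emitted by main (line 40)
  2: emitted by settle_round (line 2)
  3: emitted by settle_round (line 7)
  4: emitted by scan_readings (line 11)
  5: emitted by scan_readings (line 16)
  6: emitted by main (line 43)
  7: emitted by process_batch (line 26)
  8: emitted by merge_totals (line 20)
  9: emitted by main (line 45)
  10: emitted by mix_signals (line 32)
A correct fix: line 34: replace `quota // quota` with `quota // top`.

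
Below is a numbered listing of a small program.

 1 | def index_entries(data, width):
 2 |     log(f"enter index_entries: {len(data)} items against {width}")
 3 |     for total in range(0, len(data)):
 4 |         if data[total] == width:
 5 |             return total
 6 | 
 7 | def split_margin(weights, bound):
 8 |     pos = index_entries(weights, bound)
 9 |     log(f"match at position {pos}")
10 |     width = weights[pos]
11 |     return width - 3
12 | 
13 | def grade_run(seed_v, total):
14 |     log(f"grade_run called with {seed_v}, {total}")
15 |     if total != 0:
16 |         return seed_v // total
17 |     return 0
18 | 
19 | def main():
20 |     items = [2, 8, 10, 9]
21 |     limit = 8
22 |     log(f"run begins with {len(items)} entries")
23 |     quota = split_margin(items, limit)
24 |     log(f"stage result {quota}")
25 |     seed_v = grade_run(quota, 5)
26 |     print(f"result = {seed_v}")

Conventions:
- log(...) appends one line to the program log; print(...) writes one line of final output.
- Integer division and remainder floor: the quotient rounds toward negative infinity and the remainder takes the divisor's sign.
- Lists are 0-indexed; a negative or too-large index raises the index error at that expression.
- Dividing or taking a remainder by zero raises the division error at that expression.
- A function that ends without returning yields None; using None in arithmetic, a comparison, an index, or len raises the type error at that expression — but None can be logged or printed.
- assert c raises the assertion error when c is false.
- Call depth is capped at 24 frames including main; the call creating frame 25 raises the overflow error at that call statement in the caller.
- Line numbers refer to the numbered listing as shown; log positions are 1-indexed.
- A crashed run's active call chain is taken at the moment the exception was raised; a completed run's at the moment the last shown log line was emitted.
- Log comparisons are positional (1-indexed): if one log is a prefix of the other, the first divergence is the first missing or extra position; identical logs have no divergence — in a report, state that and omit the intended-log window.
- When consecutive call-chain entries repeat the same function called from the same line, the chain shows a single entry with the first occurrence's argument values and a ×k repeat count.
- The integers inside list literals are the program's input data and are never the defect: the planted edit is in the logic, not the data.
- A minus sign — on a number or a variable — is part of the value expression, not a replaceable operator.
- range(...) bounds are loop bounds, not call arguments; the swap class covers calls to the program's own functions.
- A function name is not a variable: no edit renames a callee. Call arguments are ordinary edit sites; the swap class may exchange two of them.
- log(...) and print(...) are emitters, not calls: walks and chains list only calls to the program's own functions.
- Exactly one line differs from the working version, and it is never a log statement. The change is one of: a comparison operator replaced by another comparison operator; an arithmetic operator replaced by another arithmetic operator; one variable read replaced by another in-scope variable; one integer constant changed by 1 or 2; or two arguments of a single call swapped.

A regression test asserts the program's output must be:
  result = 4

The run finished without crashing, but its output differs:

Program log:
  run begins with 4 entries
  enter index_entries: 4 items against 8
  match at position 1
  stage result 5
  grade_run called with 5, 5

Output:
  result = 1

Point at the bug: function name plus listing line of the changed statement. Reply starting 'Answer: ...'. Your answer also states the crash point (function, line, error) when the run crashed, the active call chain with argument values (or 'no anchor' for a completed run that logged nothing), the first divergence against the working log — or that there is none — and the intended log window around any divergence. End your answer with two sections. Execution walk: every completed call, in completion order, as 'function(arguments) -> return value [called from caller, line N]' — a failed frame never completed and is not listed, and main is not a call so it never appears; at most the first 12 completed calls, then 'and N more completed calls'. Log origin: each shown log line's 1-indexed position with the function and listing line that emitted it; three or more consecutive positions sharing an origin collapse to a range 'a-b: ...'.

Answer: the defect is in split_margin at line 11.
Key fact: At log position 4 the runs split — shown 'stage result 5', but the working version logs 'stage result 24'.
Call chain: main -> grade_run(5, 5) (called at line 25).
First divergence: at position 4 the run shows 'stage result 5' where the working version logs 'stage result 24'.
Intended log window:
  2: enter index_entries: 4 items against 8
  3: match at position 1
  4: stage result 24
  5: grade_run called with 24, 5
Execution walk:
  index_entries([2, 8, 10, 9], 8) -> 1  [called from split_margin, line 8]
  split_margin([2, 8, 10, 9], 8) -> 5  [called from main, line 23]
  grade_run(5, 5) -> 1  [called from main, line 25]
Log origins:
  1: emitted by main (line 22)
  2: emitted by index_entries (line 2)
  3: emitted by split_margin (line 9)
  4: emitted by main (line 24)
  5: emitted by grade_run (line 14)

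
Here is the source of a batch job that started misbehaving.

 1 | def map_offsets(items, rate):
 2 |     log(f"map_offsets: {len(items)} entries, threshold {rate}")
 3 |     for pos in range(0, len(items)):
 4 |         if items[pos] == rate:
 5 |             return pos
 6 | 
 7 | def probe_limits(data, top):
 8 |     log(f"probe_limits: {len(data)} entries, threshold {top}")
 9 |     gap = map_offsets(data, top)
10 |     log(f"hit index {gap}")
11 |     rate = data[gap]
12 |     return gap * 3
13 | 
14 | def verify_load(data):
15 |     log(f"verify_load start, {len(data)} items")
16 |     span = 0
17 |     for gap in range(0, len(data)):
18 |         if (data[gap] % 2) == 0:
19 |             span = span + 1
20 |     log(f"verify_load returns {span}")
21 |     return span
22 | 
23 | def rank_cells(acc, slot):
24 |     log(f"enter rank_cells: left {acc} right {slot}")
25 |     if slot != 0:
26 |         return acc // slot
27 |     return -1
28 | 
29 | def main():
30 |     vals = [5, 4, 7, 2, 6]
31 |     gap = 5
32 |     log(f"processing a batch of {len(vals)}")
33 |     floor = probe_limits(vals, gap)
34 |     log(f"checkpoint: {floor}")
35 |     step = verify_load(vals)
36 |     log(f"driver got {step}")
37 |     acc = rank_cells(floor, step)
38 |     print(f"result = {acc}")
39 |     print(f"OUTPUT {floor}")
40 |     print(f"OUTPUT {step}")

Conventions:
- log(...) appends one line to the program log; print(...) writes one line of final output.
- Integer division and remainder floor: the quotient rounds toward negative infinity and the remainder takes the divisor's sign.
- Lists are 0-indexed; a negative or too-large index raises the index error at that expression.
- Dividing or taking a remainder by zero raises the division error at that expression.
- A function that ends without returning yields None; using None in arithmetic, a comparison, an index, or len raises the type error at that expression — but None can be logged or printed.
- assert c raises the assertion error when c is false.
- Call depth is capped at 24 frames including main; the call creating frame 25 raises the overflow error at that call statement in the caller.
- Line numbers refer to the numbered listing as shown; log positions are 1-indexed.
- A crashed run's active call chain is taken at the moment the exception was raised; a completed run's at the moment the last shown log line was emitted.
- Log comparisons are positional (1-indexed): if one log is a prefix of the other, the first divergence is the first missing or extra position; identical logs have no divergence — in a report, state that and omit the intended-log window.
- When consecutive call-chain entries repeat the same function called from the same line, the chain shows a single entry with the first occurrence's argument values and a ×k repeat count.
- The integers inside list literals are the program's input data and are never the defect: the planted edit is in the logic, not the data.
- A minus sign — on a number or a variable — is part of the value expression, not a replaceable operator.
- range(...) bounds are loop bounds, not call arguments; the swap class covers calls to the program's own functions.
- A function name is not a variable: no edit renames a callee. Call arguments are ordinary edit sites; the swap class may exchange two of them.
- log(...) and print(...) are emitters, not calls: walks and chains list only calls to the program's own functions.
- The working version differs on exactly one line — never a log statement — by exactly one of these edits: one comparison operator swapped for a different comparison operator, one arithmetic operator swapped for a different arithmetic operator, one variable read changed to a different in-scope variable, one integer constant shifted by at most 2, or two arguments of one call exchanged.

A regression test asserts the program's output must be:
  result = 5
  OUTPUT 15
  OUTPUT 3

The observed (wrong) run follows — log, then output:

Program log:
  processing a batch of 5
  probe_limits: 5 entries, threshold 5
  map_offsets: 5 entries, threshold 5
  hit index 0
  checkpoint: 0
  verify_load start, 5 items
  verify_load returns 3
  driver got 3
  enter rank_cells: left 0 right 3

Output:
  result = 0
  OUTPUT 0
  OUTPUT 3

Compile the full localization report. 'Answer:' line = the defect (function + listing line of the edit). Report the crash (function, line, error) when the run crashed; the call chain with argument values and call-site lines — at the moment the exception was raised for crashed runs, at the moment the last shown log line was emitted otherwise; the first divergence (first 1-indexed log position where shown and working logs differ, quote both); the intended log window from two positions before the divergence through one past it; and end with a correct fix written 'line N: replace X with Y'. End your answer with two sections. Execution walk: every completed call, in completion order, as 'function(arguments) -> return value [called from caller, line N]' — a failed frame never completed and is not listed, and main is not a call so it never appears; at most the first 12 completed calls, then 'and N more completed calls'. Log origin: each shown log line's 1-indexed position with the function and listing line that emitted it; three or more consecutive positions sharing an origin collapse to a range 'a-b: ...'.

Answer: the defect is in probe_limits at line 12.
The tell: At log position 5 the runs split — shown 'checkpoint: 0', but the working version logs 'checkpoint: 15'.
Call chain: main -> rank_cells(0, 3) (called at line 37).
First divergence: at position 5 the run shows 'checkpoint: 0' where the working version logs 'checkpoint: 15'.
Intended log window:
  3: map_offsets: 5 entries, threshold 5
  4: hit index 0
  5: checkpoint: 15
  6: verify_load start, 5 items
Execution walk:
  map_offsets([5, 4, 7, 2, 6], 5) -> 0  [called from probe_limits, line 9]
  probe_limits([5, 4, 7, 2, 6], 5) -> 0  [called from main, line 33]
  verify_load([5, 4, 7, 2, 6]) -> 3  [called from main, line 35]
  rank_cells(0, 3) -> 0  [called from main, line 37]
Origin of each log line:
  1: from main, line 32
  2: from probe_limits, line 8
  3: from map_offsets, line 2
  4: from probe_limits, line 10
  5: from main, line 34
  6: from verify_load, line 15
  7: from verify_load, line 20
  8: from main, line 36
  9: from rank_cells, line 24
A correct fix: line 12: replace `gap` with `rate`.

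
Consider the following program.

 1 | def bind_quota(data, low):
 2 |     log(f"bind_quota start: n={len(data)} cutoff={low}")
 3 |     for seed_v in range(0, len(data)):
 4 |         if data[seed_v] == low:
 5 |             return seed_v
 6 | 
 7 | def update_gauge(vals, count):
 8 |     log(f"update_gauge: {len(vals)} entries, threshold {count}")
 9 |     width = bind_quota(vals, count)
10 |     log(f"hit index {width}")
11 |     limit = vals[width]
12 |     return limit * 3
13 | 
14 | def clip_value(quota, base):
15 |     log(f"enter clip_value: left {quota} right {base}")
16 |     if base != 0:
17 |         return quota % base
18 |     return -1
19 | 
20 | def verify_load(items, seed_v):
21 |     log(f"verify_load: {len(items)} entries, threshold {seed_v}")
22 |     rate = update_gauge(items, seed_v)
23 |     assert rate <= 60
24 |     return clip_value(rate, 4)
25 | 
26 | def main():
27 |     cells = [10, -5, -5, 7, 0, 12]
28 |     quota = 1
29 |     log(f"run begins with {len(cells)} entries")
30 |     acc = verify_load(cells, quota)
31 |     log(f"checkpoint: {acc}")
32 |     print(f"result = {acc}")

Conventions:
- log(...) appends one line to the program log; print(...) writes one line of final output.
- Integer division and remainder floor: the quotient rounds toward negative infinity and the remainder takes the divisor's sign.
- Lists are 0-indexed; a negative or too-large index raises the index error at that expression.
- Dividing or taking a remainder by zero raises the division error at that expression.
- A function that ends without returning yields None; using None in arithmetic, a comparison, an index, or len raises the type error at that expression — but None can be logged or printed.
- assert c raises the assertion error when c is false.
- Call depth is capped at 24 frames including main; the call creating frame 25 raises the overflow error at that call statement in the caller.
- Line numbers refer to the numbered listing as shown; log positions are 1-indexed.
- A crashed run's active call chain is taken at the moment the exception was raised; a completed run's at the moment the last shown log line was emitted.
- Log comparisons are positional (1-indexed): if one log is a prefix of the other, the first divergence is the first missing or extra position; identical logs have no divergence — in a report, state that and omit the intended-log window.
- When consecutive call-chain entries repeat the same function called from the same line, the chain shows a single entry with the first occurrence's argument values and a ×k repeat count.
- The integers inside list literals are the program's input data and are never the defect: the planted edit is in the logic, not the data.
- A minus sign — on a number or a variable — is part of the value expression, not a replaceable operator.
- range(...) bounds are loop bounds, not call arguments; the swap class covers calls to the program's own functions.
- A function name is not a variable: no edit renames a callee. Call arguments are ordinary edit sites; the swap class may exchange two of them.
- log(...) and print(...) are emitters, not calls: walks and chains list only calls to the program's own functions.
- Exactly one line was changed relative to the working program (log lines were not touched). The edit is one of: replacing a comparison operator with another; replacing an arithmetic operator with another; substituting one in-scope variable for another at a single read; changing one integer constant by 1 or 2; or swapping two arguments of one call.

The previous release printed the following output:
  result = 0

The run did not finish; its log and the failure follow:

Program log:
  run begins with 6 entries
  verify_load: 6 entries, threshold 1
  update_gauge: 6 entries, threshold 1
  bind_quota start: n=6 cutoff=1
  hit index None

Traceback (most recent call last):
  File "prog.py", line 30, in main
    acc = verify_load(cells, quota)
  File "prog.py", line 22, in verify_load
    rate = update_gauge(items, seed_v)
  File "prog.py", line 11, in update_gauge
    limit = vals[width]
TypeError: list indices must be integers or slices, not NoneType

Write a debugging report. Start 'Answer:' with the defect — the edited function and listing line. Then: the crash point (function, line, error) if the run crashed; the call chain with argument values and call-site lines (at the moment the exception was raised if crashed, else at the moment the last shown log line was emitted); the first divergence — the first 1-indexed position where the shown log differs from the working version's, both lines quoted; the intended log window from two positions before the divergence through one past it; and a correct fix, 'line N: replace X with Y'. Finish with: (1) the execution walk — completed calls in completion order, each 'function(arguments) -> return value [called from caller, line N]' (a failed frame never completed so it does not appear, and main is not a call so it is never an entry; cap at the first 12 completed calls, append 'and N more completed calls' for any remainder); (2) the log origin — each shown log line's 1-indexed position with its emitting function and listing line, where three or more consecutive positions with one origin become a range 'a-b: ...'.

Answer: the defect is in main at line 28.
Key observation: The log first diverges at position 2: the faulty run prints 'verify_load: 6 entries, threshold 1' where the working version prints 'verify_load: 6 entries, threshold 0'.
Crash: update_gauge, line 11, TypeError.
Call chain: main -> verify_load([10, -5, -5, 7, 0, 12], 1) (called at line 30) -> update_gauge([10, -5, -5, 7, 0, 12], 1) (called at line 22).
First divergence: position 2 — shown 'verify_load: 6 entries, threshold 1', intended 'verify_load: 6 entries, threshold 0'.
Intended log window:
  1: run begins with 6 entries
  2: verify_load: 6 entries, threshold 0
  3: update_gauge: 6 entries, threshold 0
Execution walk:
  bind_quota([10, -5, -5, 7, 0, 12], 1) -> None  [called from update_gauge, line 9]
Log origin:
  1 — main, line 29
  2 — verify_load, line 21
  3 — update_gauge, line 8
  4 — bind_quota, line 2
  5 — update_gauge, line 10
A correct fix: line 28: replace `1` with `0`.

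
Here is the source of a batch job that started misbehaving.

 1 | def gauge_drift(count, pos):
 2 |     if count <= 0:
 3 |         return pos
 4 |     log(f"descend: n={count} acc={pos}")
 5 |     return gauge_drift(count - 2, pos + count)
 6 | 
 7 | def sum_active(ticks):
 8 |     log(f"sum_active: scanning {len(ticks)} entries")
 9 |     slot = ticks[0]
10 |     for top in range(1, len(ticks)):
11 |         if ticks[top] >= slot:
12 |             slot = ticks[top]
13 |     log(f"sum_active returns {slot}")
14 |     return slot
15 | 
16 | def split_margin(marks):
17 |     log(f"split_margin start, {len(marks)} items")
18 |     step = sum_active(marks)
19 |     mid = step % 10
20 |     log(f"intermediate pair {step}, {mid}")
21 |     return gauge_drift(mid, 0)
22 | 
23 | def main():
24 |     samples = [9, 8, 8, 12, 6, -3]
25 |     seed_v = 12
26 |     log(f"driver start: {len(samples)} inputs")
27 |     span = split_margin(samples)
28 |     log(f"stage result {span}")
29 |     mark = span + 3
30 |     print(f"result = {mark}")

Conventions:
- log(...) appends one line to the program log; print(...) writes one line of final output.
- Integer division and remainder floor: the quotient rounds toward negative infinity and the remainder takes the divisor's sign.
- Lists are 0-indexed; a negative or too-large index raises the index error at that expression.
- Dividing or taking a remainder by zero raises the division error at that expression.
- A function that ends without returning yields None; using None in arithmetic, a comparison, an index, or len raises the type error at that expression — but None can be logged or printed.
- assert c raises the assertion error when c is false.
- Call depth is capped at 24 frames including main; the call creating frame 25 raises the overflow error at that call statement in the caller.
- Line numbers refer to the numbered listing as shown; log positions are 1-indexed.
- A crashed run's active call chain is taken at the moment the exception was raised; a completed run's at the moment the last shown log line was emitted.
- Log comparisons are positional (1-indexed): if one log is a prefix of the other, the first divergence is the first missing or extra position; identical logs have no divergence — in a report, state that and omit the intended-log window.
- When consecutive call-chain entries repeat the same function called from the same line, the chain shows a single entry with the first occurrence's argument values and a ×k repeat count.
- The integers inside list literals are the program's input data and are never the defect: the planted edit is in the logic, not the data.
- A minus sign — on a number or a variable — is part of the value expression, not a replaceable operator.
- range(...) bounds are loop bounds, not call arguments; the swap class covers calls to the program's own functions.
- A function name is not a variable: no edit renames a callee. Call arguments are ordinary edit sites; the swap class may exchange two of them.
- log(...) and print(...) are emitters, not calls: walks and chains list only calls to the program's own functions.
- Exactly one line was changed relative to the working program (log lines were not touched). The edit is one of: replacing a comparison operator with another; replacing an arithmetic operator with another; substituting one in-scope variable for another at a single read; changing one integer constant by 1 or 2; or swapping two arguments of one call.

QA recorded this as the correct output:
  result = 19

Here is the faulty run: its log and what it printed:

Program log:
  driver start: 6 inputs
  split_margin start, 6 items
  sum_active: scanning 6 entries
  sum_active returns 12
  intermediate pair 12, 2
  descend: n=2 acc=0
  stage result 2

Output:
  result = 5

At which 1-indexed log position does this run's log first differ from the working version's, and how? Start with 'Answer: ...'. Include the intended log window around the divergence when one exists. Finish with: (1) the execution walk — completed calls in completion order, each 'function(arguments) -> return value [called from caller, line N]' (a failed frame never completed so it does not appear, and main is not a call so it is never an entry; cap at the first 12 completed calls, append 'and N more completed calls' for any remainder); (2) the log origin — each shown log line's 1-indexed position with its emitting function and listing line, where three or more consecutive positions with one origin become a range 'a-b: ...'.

Answer: at position 4 the run shows 'sum_active returns 12' where the working version logs 'sum_active returns -3'.
Intended log window:
  2: split_margin start, 6 items
  3: sum_active: scanning 6 entries
  4: sum_active returns -3
  5: intermediate pair -3, 7
Execution walk:
  sum_active([9, 8, 8, 12, 6, -3]) -> 12  [called from split_margin, line 18]
  gauge_drift(0, 2) -> 2  [called from gauge_drift, line 5]
  gauge_drift(2, 0) -> 2  [called from split_margin, line 21]
  split_margin([9, 8, 8, 12, 6, -3]) -> 2  [called from main, line 27]
Log line origins:
  1 — main, line 26
  2 — split_margin, line 17
  3 — sum_active, line 8
  4 — sum_active, line 13
  5 — split_margin, line 20
  6 — gauge_drift, line 4
  7 — main, line 28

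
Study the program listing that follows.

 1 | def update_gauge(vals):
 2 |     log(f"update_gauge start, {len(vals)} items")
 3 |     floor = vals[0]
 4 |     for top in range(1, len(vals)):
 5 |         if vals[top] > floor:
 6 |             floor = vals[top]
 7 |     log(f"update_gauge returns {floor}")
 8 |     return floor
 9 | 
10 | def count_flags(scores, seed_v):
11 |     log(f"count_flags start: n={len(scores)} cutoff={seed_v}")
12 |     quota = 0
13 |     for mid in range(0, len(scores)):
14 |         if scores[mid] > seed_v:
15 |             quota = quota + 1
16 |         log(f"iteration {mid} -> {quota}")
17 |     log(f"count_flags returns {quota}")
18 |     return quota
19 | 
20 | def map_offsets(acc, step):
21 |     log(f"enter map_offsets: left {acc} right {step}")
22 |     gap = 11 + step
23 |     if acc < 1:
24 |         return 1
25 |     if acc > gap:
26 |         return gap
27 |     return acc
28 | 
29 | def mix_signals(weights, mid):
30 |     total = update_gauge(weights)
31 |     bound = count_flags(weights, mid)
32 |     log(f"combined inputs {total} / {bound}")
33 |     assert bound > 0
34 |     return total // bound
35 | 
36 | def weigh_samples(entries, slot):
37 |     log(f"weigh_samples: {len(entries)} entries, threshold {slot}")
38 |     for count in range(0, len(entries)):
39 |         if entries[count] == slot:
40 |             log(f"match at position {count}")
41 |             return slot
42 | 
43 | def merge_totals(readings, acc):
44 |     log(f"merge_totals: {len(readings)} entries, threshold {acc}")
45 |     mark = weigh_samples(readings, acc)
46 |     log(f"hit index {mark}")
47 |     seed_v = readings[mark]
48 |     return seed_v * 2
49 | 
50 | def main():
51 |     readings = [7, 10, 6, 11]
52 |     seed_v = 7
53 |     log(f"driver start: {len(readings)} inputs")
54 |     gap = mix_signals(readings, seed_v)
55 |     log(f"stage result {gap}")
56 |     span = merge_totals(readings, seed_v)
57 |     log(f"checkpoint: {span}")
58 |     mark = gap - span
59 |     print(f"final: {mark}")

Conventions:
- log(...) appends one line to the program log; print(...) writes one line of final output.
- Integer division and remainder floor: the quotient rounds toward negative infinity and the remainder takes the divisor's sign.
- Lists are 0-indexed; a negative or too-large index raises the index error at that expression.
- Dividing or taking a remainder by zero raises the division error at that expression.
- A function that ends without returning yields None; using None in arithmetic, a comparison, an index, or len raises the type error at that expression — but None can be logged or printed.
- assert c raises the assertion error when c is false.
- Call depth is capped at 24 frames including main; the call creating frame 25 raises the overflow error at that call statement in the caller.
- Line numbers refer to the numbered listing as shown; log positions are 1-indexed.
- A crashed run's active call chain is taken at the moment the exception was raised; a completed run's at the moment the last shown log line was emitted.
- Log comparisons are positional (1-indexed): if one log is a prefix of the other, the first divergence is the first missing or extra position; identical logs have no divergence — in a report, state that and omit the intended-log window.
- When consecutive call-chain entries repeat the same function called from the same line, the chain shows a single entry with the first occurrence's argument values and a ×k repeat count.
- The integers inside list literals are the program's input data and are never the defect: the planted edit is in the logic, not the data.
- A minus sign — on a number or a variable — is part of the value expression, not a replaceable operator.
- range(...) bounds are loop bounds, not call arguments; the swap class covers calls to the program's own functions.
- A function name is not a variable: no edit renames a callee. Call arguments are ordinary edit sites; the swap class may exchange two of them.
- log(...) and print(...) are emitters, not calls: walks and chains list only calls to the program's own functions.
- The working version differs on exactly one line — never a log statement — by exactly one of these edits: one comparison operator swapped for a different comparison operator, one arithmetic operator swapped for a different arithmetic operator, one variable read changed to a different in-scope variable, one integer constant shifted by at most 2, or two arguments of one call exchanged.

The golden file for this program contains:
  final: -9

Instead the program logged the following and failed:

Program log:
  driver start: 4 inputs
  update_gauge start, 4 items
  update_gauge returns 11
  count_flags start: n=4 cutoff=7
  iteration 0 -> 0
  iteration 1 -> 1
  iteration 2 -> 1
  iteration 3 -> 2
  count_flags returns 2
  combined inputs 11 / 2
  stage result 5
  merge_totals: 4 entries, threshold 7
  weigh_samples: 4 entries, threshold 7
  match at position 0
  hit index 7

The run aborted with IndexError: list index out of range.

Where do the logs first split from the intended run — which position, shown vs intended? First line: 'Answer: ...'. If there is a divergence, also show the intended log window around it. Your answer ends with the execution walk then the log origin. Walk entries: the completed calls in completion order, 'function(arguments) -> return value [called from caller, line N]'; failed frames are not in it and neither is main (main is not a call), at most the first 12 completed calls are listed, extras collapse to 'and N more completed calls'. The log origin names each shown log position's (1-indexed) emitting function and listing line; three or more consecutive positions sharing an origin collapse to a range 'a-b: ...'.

Answer: at position 15 the run shows 'hit index 7' where the working version logs 'hit index 0'.
Intended log window:
  13: weigh_samples: 4 entries, threshold 7
  14: match at position 0
  15: hit index 0
  16: checkpoint: 14
Execution walk:
  update_gauge([7, 10, 6, 11]) -> 11  [called from mix_signals, line 30]
  count_flags([7, 10, 6, 11], 7) -> 2  [called from mix_signals, line 31]
  mix_signals([7, 10, 6, 11], 7) -> 5  [called from main, line 54]
  weigh_samples([7, 10, 6, 11], 7) -> 7  [called from merge_totals, line 45]
Log origins:
  1: from main, line 53
  2: from update_gauge, line 2
  3: from update_gauge, line 7
  4: from count_flags, line 11
  5-8: from count_flags, line 16
  9: from count_flags, line 17
  10: from mix_signals, line 32
  11: from main, line 55
  12: from merge_totals, line 44
  13: from weigh_samples, line 37
  14: from weigh_samples, line 40
  15: from merge_totals, line 46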